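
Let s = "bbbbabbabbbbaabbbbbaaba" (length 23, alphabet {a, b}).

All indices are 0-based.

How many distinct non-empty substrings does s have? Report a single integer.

204

rank→(start, suffix):
  0 → (22, 'a')
  1 → (19, 'aaba')
  2 → (12, 'aabbbbbaaba')
  3 → (20, 'aba')
  4 → (4, 'abbabbbbaabbbbbaaba')
  5 → (7, 'abbbbaabbbbbaaba')
  6 → (13, 'abbbbbaaba')
  7 → (21, 'ba')
  8 → (18, 'baaba')
  9 → (11, 'baabbbbbaaba')
  10 → (3, 'babbabbbbaabbbbbaaba')
  11 → (6, 'babbbbaabbbbbaaba')
  12 → (17, 'bbaaba')
  13 → (10, 'bbaabbbbbaaba')
  14 → (2, 'bbabbabbbbaabbbbbaaba')
  15 → (5, 'bbabbbbaabbbbbaaba')
  16 → (16, 'bbbaaba')
  17 → (9, 'bbbaabbbbbaaba')
  18 → (1, 'bbbabbabbbbaabbbbbaaba')
  19 → (15, 'bbbbaaba')
  20 → (8, 'bbbbaabbbbbaaba')
  21 → (0, 'bbbbabbabbbbaabbbbbaaba')
  22 → (14, 'bbbbbaaba')

SA = [22, 19, 12, 20, 4, 7, 13, 21, 18, 11, 3, 6, 17, 10, 2, 5, 16, 9, 1, 15, 8, 0, 14]
i: (SA[i-1],SA[i]) lcp shared
  1: (22,19) 1 'a'
  2: (19,12) 3 'aab'
  3: (12,20) 1 'a'
  4: (20,4) 2 'ab'
  5: (4,7) 3 'abb'
  6: (7,13) 5 'abbbb'
  7: (13,21) 0 ''
  8: (21,18) 2 'ba'
  9: (18,11) 4 'baab'
  10: (11,3) 2 'ba'
  11: (3,6) 4 'babb'
  12: (6,17) 1 'b'
  13: (17,10) 5 'bbaab'
  14: (10,2) 3 'bba'
  15: (2,5) 5 'bbabb'
  16: (5,16) 2 'bb'
  17: (16,9) 6 'bbbaab'
  18: (9,1) 4 'bbba'
  19: (1,15) 3 'bbb'
  20: (15,8) 7 'bbbbaab'
  21: (8,0) 5 'bbbba'
  22: (0,14) 4 'bbbb'

n(n+1)/2 = 23·24/2 = 276
Σ LCP = 0 + 1 + 3 + 1 + 2 + 3 + 5 + 0 + 2 + 4 + 2 + 4 + 1 + 5 + 3 + 5 + 2 + 6 + 4 + 3 + 7 + 5 + 4 = 72
distinct = 276 − 72 = 204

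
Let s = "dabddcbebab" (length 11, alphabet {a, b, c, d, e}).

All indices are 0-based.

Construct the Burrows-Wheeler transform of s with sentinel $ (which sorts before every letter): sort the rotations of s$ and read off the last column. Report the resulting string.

rank  rotation      last
    0  $dabddcbebab  b
    1  ab$dabddcbeb  b
    2  abddcbebab$d  d
    3  b$dabddcbeba  a
    4  bab$dabddcbe  e
    5  bddcbebab$da  a
    6  bebab$dabddc  c
    7  cbebab$dabdd  d
    8  dabddcbebab$  $
    9  dcbebab$dabd  d
   10  ddcbebab$dab  b
   11  ebab$dabddcb  b

bbdaeacd$dbb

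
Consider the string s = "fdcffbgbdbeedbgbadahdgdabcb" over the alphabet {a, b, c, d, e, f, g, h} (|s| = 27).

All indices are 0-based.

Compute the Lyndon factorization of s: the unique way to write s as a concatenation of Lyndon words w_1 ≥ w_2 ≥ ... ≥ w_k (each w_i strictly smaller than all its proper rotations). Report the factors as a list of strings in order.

emit factor 1: 'f' (i=0, period=1)
emit factor 2: 'd' (i=1, period=1)
emit factor 3: 'cff' (i=2, period=3)
emit factor 4: 'bg' (i=5, period=2)
emit factor 5: 'bdbeedbg' (i=7, period=8)
emit factor 6: 'b' (i=15, period=1)
emit factor 7: 'adahdgd' (i=16, period=7)
emit factor 8: 'abcb' (i=23, period=4)

["f", "d", "cff", "bg", "bdbeedbg", "b", "adahdgd", "abcb"]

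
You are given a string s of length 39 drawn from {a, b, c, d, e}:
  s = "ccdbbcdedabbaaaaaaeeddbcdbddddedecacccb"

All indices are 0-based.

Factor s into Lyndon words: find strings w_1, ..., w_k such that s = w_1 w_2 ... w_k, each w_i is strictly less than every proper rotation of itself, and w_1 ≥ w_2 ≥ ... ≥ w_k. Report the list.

emit factor 1: 'ccd' (i=0, period=3)
emit factor 2: 'bbcded' (i=3, period=6)
emit factor 3: 'abb' (i=9, period=3)
emit factor 4: 'aaaaaaeeddbcdbddddedecacccb' (i=12, period=27)

["ccd", "bbcded", "abb", "aaaaaaeeddbcdbddddedecacccb"]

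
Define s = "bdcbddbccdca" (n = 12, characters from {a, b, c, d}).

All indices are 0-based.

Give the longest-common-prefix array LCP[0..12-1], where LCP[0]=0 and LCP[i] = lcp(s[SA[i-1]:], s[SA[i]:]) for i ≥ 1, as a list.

[0, 0, 1, 2, 0, 1, 1, 1, 0, 1, 2, 1]

rank→(start, suffix):
  0 → (11, 'a')
  1 → (6, 'bccdca')
  2 → (0, 'bdcbddbccdca')
  3 → (3, 'bddbccdca')
  4 → (10, 'ca')
  5 → (2, 'cbddbccdca')
  6 → (7, 'ccdca')
  7 → (8, 'cdca')
  8 → (5, 'dbccdca')
  9 → (9, 'dca')
  10 → (1, 'dcbddbccdca')
  11 → (4, 'ddbccdca')

SA = [11, 6, 0, 3, 10, 2, 7, 8, 5, 9, 1, 4]
i: (SA[i-1],SA[i]) lcp shared
  1: (11,6) 0 ''
  2: (6,0) 1 'b'
  3: (0,3) 2 'bd'
  4: (3,10) 0 ''
  5: (10,2) 1 'c'
  6: (2,7) 1 'c'
  7: (7,8) 1 'c'
  8: (8,5) 0 ''
  9: (5,9) 1 'd'
  10: (9,1) 2 'dc'
  11: (1,4) 1 'd'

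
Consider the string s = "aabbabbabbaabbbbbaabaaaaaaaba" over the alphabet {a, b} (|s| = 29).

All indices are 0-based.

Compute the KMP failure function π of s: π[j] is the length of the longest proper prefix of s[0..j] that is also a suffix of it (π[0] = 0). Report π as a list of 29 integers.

[0, 1, 0, 0, 1, 0, 0, 1, 0, 0, 1, 2, 3, 4, 0, 0, 0, 1, 2, 3, 1, 2, 2, 2, 2, 2, 2, 3, 1]

π[0] = 0
j=1 s[j]='a': π[1]=1 (border 'a')
j=2 s[j]='b': k: 1→0; π[2]=0 (border '')
j=3 s[j]='b': π[3]=0 (border '')
j=4 s[j]='a': π[4]=1 (border 'a')
j=5 s[j]='b': k: 1→0; π[5]=0 (border '')
j=6 s[j]='b': π[6]=0 (border '')
j=7 s[j]='a': π[7]=1 (border 'a')
j=8 s[j]='b': k: 1→0; π[8]=0 (border '')
j=9 s[j]='b': π[9]=0 (border '')
j=10 s[j]='a': π[10]=1 (border 'a')
j=11 s[j]='a': π[11]=2 (border 'aa')
j=12 s[j]='b': π[12]=3 (border 'aab')
j=13 s[j]='b': π[13]=4 (border 'aabb')
j=14 s[j]='b': k: 4→0; π[14]=0 (border '')
j=15 s[j]='b': π[15]=0 (border '')
j=16 s[j]='b': π[16]=0 (border '')
j=17 s[j]='a': π[17]=1 (border 'a')
j=18 s[j]='a': π[18]=2 (border 'aa')
j=19 s[j]='b': π[19]=3 (border 'aab')
j=20 s[j]='a': k: 3→0; π[20]=1 (border 'a')
j=21 s[j]='a': π[21]=2 (border 'aa')
j=22 s[j]='a': k: 2→1; π[22]=2 (border 'aa')
j=23 s[j]='a': k: 2→1; π[23]=2 (border 'aa')
j=24 s[j]='a': k: 2→1; π[24]=2 (border 'aa')
j=25 s[j]='a': k: 2→1; π[25]=2 (border 'aa')
j=26 s[j]='a': k: 2→1; π[26]=2 (border 'aa')
j=27 s[j]='b': π[27]=3 (border 'aab')
j=28 s[j]='a': k: 3→0; π[28]=1 (border 'a')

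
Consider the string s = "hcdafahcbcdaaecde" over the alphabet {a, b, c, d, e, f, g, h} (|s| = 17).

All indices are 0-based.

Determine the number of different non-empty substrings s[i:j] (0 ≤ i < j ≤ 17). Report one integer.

rank | idx | suffix
   0 |  11 | aaecde
   1 |  12 | aecde
   2 |   3 | afahcbcdaaecde
   3 |   5 | ahcbcdaaecde
   4 |   8 | bcdaaecde
   5 |   7 | cbcdaaecde
   6 |   9 | cdaaecde
   7 |   1 | cdafahcbcdaaecde
   8 |  14 | cde
   9 |  10 | daaecde
  10 |   2 | dafahcbcdaaecde
  11 |  15 | de
  12 |  16 | e
  13 |  13 | ecde
  14 |   4 | fahcbcdaaecde
  15 |   6 | hcbcdaaecde
  16 |   0 | hcdafahcbcdaaecde

SA = [11, 12, 3, 5, 8, 7, 9, 1, 14, 10, 2, 15, 16, 13, 4, 6, 0]
i: (SA[i-1],SA[i]) lcp shared
  1: (11,12) 1 'a'
  2: (12,3) 1 'a'
  3: (3,5) 1 'a'
  4: (5,8) 0 ''
  5: (8,7) 0 ''
  6: (7,9) 1 'c'
  7: (9,1) 3 'cda'
  8: (1,14) 2 'cd'
  9: (14,10) 0 ''
  10: (10,2) 2 'da'
  11: (2,15) 1 'd'
  12: (15,16) 0 ''
  13: (16,13) 1 'e'
  14: (13,4) 0 ''
  15: (4,6) 0 ''
  16: (6,0) 2 'hc'

n(n+1)/2 = 17·18/2 = 153
Σ LCP = 0 + 1 + 1 + 1 + 0 + 0 + 1 + 3 + 2 + 0 + 2 + 1 + 0 + 1 + 0 + 0 + 2 = 15
distinct = 153 − 15 = 138

138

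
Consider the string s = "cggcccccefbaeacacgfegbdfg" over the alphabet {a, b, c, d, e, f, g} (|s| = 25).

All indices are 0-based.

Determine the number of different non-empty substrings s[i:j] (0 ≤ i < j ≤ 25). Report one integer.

299

sorted suffixes:
  #0 SA[0]=13  'acacgfegbdfg'
  #1 SA[1]=15  'acgfegbdfg'
  #2 SA[2]=11  'aeacacgfegbdfg'
  #3 SA[3]=10  'baeacacgfegbdfg'
  #4 SA[4]=21  'bdfg'
  #5 SA[5]=14  'cacgfegbdfg'
  #6 SA[6]=3  'cccccefbaeacacgfegbdfg'
  #7 SA[7]=4  'ccccefbaeacacgfegbdfg'
  #8 SA[8]=5  'cccefbaeacacgfegbdfg'
  #9 SA[9]=6  'ccefbaeacacgfegbdfg'
  #10 SA[10]=7  'cefbaeacacgfegbdfg'
  #11 SA[11]=16  'cgfegbdfg'
  #12 SA[12]=0  'cggcccccefbaeacacgfegbdfg'
  #13 SA[13]=22  'dfg'
  #14 SA[14]=12  'eacacgfegbdfg'
  #15 SA[15]=8  'efbaeacacgfegbdfg'
  #16 SA[16]=19  'egbdfg'
  #17 SA[17]=9  'fbaeacacgfegbdfg'
  #18 SA[18]=18  'fegbdfg'
  #19 SA[19]=23  'fg'
  #20 SA[20]=24  'g'
  #21 SA[21]=20  'gbdfg'
  #22 SA[22]=2  'gcccccefbaeacacgfegbdfg'
  #23 SA[23]=17  'gfegbdfg'
  #24 SA[24]=1  'ggcccccefbaeacacgfegbdfg'

SA = [13, 15, 11, 10, 21, 14, 3, 4, 5, 6, 7, 16, 0, 22, 12, 8, 19, 9, 18, 23, 24, 20, 2, 17, 1]
[i] adj suffixes → lcp
  [1] 13/15 → 2 ('ac')
  [2] 15/11 → 1 ('a')
  [3] 11/10 → 0 ('')
  [4] 10/21 → 1 ('b')
  [5] 21/14 → 0 ('')
  [6] 14/3 → 1 ('c')
  [7] 3/4 → 4 ('cccc')
  [8] 4/5 → 3 ('ccc')
  [9] 5/6 → 2 ('cc')
  [10] 6/7 → 1 ('c')
  [11] 7/16 → 1 ('c')
  [12] 16/0 → 2 ('cg')
  [13] 0/22 → 0 ('')
  [14] 22/12 → 0 ('')
  [15] 12/8 → 1 ('e')
  [16] 8/19 → 1 ('e')
  [17] 19/9 → 0 ('')
  [18] 9/18 → 1 ('f')
  [19] 18/23 → 1 ('f')
  [20] 23/24 → 0 ('')
  [21] 24/20 → 1 ('g')
  [22] 20/2 → 1 ('g')
  [23] 2/17 → 1 ('g')
  [24] 17/1 → 1 ('g')

n(n+1)/2 = 25·26/2 = 325
Σ LCP = 0 + 2 + 1 + 0 + 1 + 0 + 1 + 4 + 3 + 2 + 1 + 1 + 2 + 0 + 0 + 1 + 1 + 0 + 1 + 1 + 0 + 1 + 1 + 1 + 1 = 26
distinct = 325 − 26 = 299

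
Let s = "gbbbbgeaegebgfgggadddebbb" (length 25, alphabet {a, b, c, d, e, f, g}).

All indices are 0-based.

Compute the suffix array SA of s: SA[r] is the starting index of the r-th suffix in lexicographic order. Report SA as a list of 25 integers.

sorted suffixes:
  #0 SA[0]=17  'adddebbb'
  #1 SA[1]=7  'aegebgfgggadddebbb'
  #2 SA[2]=24  'b'
  #3 SA[3]=23  'bb'
  #4 SA[4]=22  'bbb'
  #5 SA[5]=1  'bbbbgeaegebgfgggadddebbb'
  #6 SA[6]=2  'bbbgeaegebgfgggadddebbb'
  #7 SA[7]=3  'bbgeaegebgfgggadddebbb'
  #8 SA[8]=4  'bgeaegebgfgggadddebbb'
  #9 SA[9]=11  'bgfgggadddebbb'
  #10 SA[10]=18  'dddebbb'
  #11 SA[11]=19  'ddebbb'
  #12 SA[12]=20  'debbb'
  #13 SA[13]=6  'eaegebgfgggadddebbb'
  #14 SA[14]=21  'ebbb'
  #15 SA[15]=10  'ebgfgggadddebbb'
  #16 SA[16]=8  'egebgfgggadddebbb'
  #17 SA[17]=13  'fgggadddebbb'
  #18 SA[18]=16  'gadddebbb'
  #19 SA[19]=0  'gbbbbgeaegebgfgggadddebbb'
  #20 SA[20]=5  'geaegebgfgggadddebbb'
  #21 SA[21]=9  'gebgfgggadddebbb'
  #22 SA[22]=12  'gfgggadddebbb'
  #23 SA[23]=15  'ggadddebbb'
  #24 SA[24]=14  'gggadddebbb'

[17, 7, 24, 23, 22, 1, 2, 3, 4, 11, 18, 19, 20, 6, 21, 10, 8, 13, 16, 0, 5, 9, 12, 15, 14]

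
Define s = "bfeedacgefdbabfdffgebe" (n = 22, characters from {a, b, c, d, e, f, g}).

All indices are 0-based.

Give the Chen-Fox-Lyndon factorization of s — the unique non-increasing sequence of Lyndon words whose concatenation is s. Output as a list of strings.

["bfeed", "acgefdb", "abfdffgebe"]

emit factor 1: 'bfeed' (i=0, period=5)
emit factor 2: 'acgefdb' (i=5, period=7)
emit factor 3: 'abfdffgebe' (i=12, period=10)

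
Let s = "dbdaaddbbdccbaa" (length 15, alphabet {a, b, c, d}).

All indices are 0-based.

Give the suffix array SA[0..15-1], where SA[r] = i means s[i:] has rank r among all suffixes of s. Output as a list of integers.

rank | idx | suffix
   0 |  14 | a
   1 |  13 | aa
   2 |   3 | aaddbbdccbaa
   3 |   4 | addbbdccbaa
   4 |  12 | baa
   5 |   7 | bbdccbaa
   6 |   1 | bdaaddbbdccbaa
   7 |   8 | bdccbaa
   8 |  11 | cbaa
   9 |  10 | ccbaa
  10 |   2 | daaddbbdccbaa
  11 |   6 | dbbdccbaa
  12 |   0 | dbdaaddbbdccbaa
  13 |   9 | dccbaa
  14 |   5 | ddbbdccbaa

[14, 13, 3, 4, 12, 7, 1, 8, 11, 10, 2, 6, 0, 9, 5]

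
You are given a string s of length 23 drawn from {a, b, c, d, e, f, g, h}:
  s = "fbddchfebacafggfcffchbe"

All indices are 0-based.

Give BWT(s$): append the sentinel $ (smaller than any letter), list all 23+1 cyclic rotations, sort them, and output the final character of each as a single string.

ebcefhaffddbbf$gfhcagfcc

rank  rotation                  last
    0  $fbddchfebacafggfcffchbe  e
    1  acafggfcffchbe$fbddchfeb  b
    2  afggfcffchbe$fbddchfebac  c
    3  bacafggfcffchbe$fbddchfe  e
    4  bddchfebacafggfcffchbe$f  f
    5  be$fbddchfebacafggfcffch  h
    6  cafggfcffchbe$fbddchfeba  a
    7  cffchbe$fbddchfebacafggf  f
    8  chbe$fbddchfebacafggfcff  f
    9  chfebacafggfcffchbe$fbdd  d
   10  dchfebacafggfcffchbe$fbd  d
   11  ddchfebacafggfcffchbe$fb  b
   12  e$fbddchfebacafggfcffchb  b
   13  ebacafggfcffchbe$fbddchf  f
   14  fbddchfebacafggfcffchbe$  $
   15  fcffchbe$fbddchfebacafgg  g
   16  fchbe$fbddchfebacafggfcf  f
   17  febacafggfcffchbe$fbddch  h
   18  ffchbe$fbddchfebacafggfc  c
   19  fggfcffchbe$fbddchfebaca  a
   20  gfcffchbe$fbddchfebacafg  g
   21  ggfcffchbe$fbddchfebacaf  f
   22  hbe$fbddchfebacafggfcffc  c
   23  hfebacafggfcffchbe$fbddc  c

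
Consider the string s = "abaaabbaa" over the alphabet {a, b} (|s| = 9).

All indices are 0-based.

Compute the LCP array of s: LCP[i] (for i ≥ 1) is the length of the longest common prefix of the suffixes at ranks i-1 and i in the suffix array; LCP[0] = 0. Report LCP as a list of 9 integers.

[0, 1, 2, 2, 1, 2, 0, 3, 1]

sorted suffixes:
  #0 SA[0]=8  'a'
  #1 SA[1]=7  'aa'
  #2 SA[2]=2  'aaabbaa'
  #3 SA[3]=3  'aabbaa'
  #4 SA[4]=0  'abaaabbaa'
  #5 SA[5]=4  'abbaa'
  #6 SA[6]=6  'baa'
  #7 SA[7]=1  'baaabbaa'
  #8 SA[8]=5  'bbaa'

SA = [8, 7, 2, 3, 0, 4, 6, 1, 5]
[i] adj suffixes → lcp
  [1] 8/7 → 1 ('a')
  [2] 7/2 → 2 ('aa')
  [3] 2/3 → 2 ('aa')
  [4] 3/0 → 1 ('a')
  [5] 0/4 → 2 ('ab')
  [6] 4/6 → 0 ('')
  [7] 6/1 → 3 ('baa')
  [8] 1/5 → 1 ('b')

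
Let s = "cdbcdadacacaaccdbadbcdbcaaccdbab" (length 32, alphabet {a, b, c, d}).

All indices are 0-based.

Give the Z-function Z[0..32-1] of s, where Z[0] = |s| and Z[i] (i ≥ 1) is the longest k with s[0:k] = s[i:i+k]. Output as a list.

Z[0]=32
i=1: i≥r, start 0; Z[1]=0
i=2: i≥r, start 0; Z[2]=0
i=3: i≥r, start 0; Z[3]=2 scan→box=[3,5)
i=4: min(r-i=1, Z[1]=0)=0; Z[4]=0
i=5: i≥r, start 0; Z[5]=0
i=6: i≥r, start 0; Z[6]=0
i=7: i≥r, start 0; Z[7]=0
i=8: i≥r, start 0; Z[8]=1 scan→box=[8,9)
i=9: i≥r, start 0; Z[9]=0
i=10: i≥r, start 0; Z[10]=1 scan→box=[10,11)
i=11: i≥r, start 0; Z[11]=0
i=12: i≥r, start 0; Z[12]=0
i=13: i≥r, start 0; Z[13]=1 scan→box=[13,14)
i=14: i≥r, start 0; Z[14]=3 scan→box=[14,17)
i=15: min(r-i=2, Z[1]=0)=0; Z[15]=0
i=16: min(r-i=1, Z[2]=0)=0; Z[16]=0
i=17: i≥r, start 0; Z[17]=0
i=18: i≥r, start 0; Z[18]=0
i=19: i≥r, start 0; Z[19]=0
i=20: i≥r, start 0; Z[20]=4 scan→box=[20,24)
i=21: min(r-i=3, Z[1]=0)=0; Z[21]=0
i=22: min(r-i=2, Z[2]=0)=0; Z[22]=0
i=23: min(r-i=1, Z[3]=2)=1; Z[23]=1
i=24: i≥r, start 0; Z[24]=0
i=25: i≥r, start 0; Z[25]=0
i=26: i≥r, start 0; Z[26]=1 scan→box=[26,27)
i=27: i≥r, start 0; Z[27]=3 scan→box=[27,30)
i=28: min(r-i=2, Z[1]=0)=0; Z[28]=0
i=29: min(r-i=1, Z[2]=0)=0; Z[29]=0
i=30: i≥r, start 0; Z[30]=0
i=31: i≥r, start 0; Z[31]=0

[32, 0, 0, 2, 0, 0, 0, 0, 1, 0, 1, 0, 0, 1, 3, 0, 0, 0, 0, 0, 4, 0, 0, 1, 0, 0, 1, 3, 0, 0, 0, 0]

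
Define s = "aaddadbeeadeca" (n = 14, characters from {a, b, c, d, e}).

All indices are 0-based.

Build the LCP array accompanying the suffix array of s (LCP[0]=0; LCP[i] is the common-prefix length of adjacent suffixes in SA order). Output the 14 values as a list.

[0, 1, 1, 2, 2, 0, 0, 0, 1, 1, 1, 0, 1, 1]

rank | idx | suffix
   0 |  13 | a
   1 |   0 | aaddadbeeadeca
   2 |   4 | adbeeadeca
   3 |   1 | addadbeeadeca
   4 |   9 | adeca
   5 |   6 | beeadeca
   6 |  12 | ca
   7 |   3 | dadbeeadeca
   8 |   5 | dbeeadeca
   9 |   2 | ddadbeeadeca
  10 |  10 | deca
  11 |   8 | eadeca
  12 |  11 | eca
  13 |   7 | eeadeca

SA = [13, 0, 4, 1, 9, 6, 12, 3, 5, 2, 10, 8, 11, 7]
rank  pair      lcp
   1  s[13:],s[0:]  1  'a'
   2  s[0:],s[4:]  1  'a'
   3  s[4:],s[1:]  2  'ad'
   4  s[1:],s[9:]  2  'ad'
   5  s[9:],s[6:]  0  ''
   6  s[6:],s[12:]  0  ''
   7  s[12:],s[3:]  0  ''
   8  s[3:],s[5:]  1  'd'
   9  s[5:],s[2:]  1  'd'
  10  s[2:],s[10:]  1  'd'
  11  s[10:],s[8:]  0  ''
  12  s[8:],s[11:]  1  'e'
  13  s[11:],s[7:]  1  'e'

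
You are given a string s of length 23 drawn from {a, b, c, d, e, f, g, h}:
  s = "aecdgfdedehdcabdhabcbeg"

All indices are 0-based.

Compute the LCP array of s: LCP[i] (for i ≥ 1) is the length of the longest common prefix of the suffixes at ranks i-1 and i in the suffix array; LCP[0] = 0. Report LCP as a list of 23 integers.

rank | idx | suffix
   0 |  17 | abcbeg
   1 |  13 | abdhabcbeg
   2 |   0 | aecdgfdedehdcabdhabcbeg
   3 |  18 | bcbeg
   4 |  14 | bdhabcbeg
   5 |  20 | beg
   6 |  12 | cabdhabcbeg
   7 |  19 | cbeg
   8 |   2 | cdgfdedehdcabdhabcbeg
   9 |  11 | dcabdhabcbeg
  10 |   6 | dedehdcabdhabcbeg
  11 |   8 | dehdcabdhabcbeg
  12 |   3 | dgfdedehdcabdhabcbeg
  13 |  15 | dhabcbeg
  14 |   1 | ecdgfdedehdcabdhabcbeg
  15 |   7 | edehdcabdhabcbeg
  16 |  21 | eg
  17 |   9 | ehdcabdhabcbeg
  18 |   5 | fdedehdcabdhabcbeg
  19 |  22 | g
  20 |   4 | gfdedehdcabdhabcbeg
  21 |  16 | habcbeg
  22 |  10 | hdcabdhabcbeg

SA = [17, 13, 0, 18, 14, 20, 12, 19, 2, 11, 6, 8, 3, 15, 1, 7, 21, 9, 5, 22, 4, 16, 10]
[i] adj suffixes → lcp
  [1] 17/13 → 2 ('ab')
  [2] 13/0 → 1 ('a')
  [3] 0/18 → 0 ('')
  [4] 18/14 → 1 ('b')
  [5] 14/20 → 1 ('b')
  [6] 20/12 → 0 ('')
  [7] 12/19 → 1 ('c')
  [8] 19/2 → 1 ('c')
  [9] 2/11 → 0 ('')
  [10] 11/6 → 1 ('d')
  [11] 6/8 → 2 ('de')
  [12] 8/3 → 1 ('d')
  [13] 3/15 → 1 ('d')
  [14] 15/1 → 0 ('')
  [15] 1/7 → 1 ('e')
  [16] 7/21 → 1 ('e')
  [17] 21/9 → 1 ('e')
  [18] 9/5 → 0 ('')
  [19] 5/22 → 0 ('')
  [20] 22/4 → 1 ('g')
  [21] 4/16 → 0 ('')
  [22] 16/10 → 1 ('h')

[0, 2, 1, 0, 1, 1, 0, 1, 1, 0, 1, 2, 1, 1, 0, 1, 1, 1, 0, 0, 1, 0, 1]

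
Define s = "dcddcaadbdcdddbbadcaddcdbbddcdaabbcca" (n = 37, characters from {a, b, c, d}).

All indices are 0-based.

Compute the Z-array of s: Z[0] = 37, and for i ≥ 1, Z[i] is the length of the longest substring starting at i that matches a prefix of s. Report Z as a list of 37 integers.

Z[0]=37
i=1: i≥r, start 0; Z[1]=0
i=2: i≥r, start 0; Z[2]=1 extend→box=[2,3)
i=3: i≥r, start 0; Z[3]=2 extend→box=[3,5)
i=4: min(r-i=1, Z[1]=0)=0; Z[4]=0
i=5: i≥r, start 0; Z[5]=0
i=6: i≥r, start 0; Z[6]=0
i=7: i≥r, start 0; Z[7]=1 extend→box=[7,8)
i=8: i≥r, start 0; Z[8]=0
i=9: i≥r, start 0; Z[9]=4 extend→box=[9,13)
i=10: min(r-i=3, Z[1]=0)=0; Z[10]=0
i=11: min(r-i=2, Z[2]=1)=1; Z[11]=1
i=12: min(r-i=1, Z[3]=2)=1; Z[12]=1
i=13: i≥r, start 0; Z[13]=1 extend→box=[13,14)
i=14: i≥r, start 0; Z[14]=0
i=15: i≥r, start 0; Z[15]=0
i=16: i≥r, start 0; Z[16]=0
i=17: i≥r, start 0; Z[17]=2 extend→box=[17,19)
i=18: min(r-i=1, Z[1]=0)=0; Z[18]=0
i=19: i≥r, start 0; Z[19]=0
i=20: i≥r, start 0; Z[20]=1 extend→box=[20,21)
i=21: i≥r, start 0; Z[21]=3 extend→box=[21,24)
i=22: min(r-i=2, Z[1]=0)=0; Z[22]=0
i=23: min(r-i=1, Z[2]=1)=1; Z[23]=1
i=24: i≥r, start 0; Z[24]=0
i=25: i≥r, start 0; Z[25]=0
i=26: i≥r, start 0; Z[26]=1 extend→box=[26,27)
i=27: i≥r, start 0; Z[27]=3 extend→box=[27,30)
i=28: min(r-i=2, Z[1]=0)=0; Z[28]=0
i=29: min(r-i=1, Z[2]=1)=1; Z[29]=1
i=30: i≥r, start 0; Z[30]=0
i=31: i≥r, start 0; Z[31]=0
i=32: i≥r, start 0; Z[32]=0
i=33: i≥r, start 0; Z[33]=0
i=34: i≥r, start 0; Z[34]=0
i=35: i≥r, start 0; Z[35]=0
i=36: i≥r, start 0; Z[36]=0

[37, 0, 1, 2, 0, 0, 0, 1, 0, 4, 0, 1, 1, 1, 0, 0, 0, 2, 0, 0, 1, 3, 0, 1, 0, 0, 1, 3, 0, 1, 0, 0, 0, 0, 0, 0, 0]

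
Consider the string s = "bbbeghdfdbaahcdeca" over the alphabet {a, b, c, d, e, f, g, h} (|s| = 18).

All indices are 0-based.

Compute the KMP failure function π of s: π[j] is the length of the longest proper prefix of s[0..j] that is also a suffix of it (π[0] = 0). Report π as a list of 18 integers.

π[0] = 0
j=1 s[j]='b': π[1]=1 (border 'b')
j=2 s[j]='b': π[2]=2 (border 'bb')
j=3 s[j]='e': k: 2→1→0; π[3]=0 (border '')
j=4 s[j]='g': π[4]=0 (border '')
j=5 s[j]='h': π[5]=0 (border '')
j=6 s[j]='d': π[6]=0 (border '')
j=7 s[j]='f': π[7]=0 (border '')
j=8 s[j]='d': π[8]=0 (border '')
j=9 s[j]='b': π[9]=1 (border 'b')
j=10 s[j]='a': k: 1→0; π[10]=0 (border '')
j=11 s[j]='a': π[11]=0 (border '')
j=12 s[j]='h': π[12]=0 (border '')
j=13 s[j]='c': π[13]=0 (border '')
j=14 s[j]='d': π[14]=0 (border '')
j=15 s[j]='e': π[15]=0 (border '')
j=16 s[j]='c': π[16]=0 (border '')
j=17 s[j]='a': π[17]=0 (border '')

[0, 1, 2, 0, 0, 0, 0, 0, 0, 1, 0, 0, 0, 0, 0, 0, 0, 0]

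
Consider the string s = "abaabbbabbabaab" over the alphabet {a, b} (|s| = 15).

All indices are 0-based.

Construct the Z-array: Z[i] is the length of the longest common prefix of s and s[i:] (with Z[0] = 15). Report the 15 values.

Z[0]=15
i=1: fresh scan; Z[1]=0
i=2: fresh scan; Z[2]=1 scan→box=[2,3)
i=3: fresh scan; Z[3]=2 scan→box=[3,5)
i=4: min(r-i=1, Z[1]=0)=0; Z[4]=0
i=5: fresh scan; Z[5]=0
i=6: fresh scan; Z[6]=0
i=7: fresh scan; Z[7]=2 scan→box=[7,9)
i=8: min(r-i=1, Z[1]=0)=0; Z[8]=0
i=9: fresh scan; Z[9]=0
i=10: fresh scan; Z[10]=5 scan→box=[10,15)
i=11: min(r-i=4, Z[1]=0)=0; Z[11]=0
i=12: min(r-i=3, Z[2]=1)=1; Z[12]=1
i=13: min(r-i=2, Z[3]=2)=2; Z[13]=2
i=14: min(r-i=1, Z[4]=0)=0; Z[14]=0

[15, 0, 1, 2, 0, 0, 0, 2, 0, 0, 5, 0, 1, 2, 0]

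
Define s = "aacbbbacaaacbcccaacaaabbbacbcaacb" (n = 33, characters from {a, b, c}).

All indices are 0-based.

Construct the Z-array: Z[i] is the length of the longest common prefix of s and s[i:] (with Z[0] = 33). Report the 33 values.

[33, 1, 0, 0, 0, 0, 1, 0, 2, 4, 1, 0, 0, 0, 0, 0, 3, 1, 0, 2, 2, 1, 0, 0, 0, 1, 0, 0, 0, 4, 1, 0, 0]

Z[0]=33
i=1: outside box; Z[1]=1 grow→box=[1,2)
i=2: outside box; Z[2]=0
i=3: outside box; Z[3]=0
i=4: outside box; Z[4]=0
i=5: outside box; Z[5]=0
i=6: outside box; Z[6]=1 grow→box=[6,7)
i=7: outside box; Z[7]=0
i=8: outside box; Z[8]=2 grow→box=[8,10)
i=9: min(r-i=1, Z[1]=1)=1; Z[9]=4 grow→box=[9,13)
i=10: min(r-i=3, Z[1]=1)=1; Z[10]=1
i=11: min(r-i=2, Z[2]=0)=0; Z[11]=0
i=12: min(r-i=1, Z[3]=0)=0; Z[12]=0
i=13: outside box; Z[13]=0
i=14: outside box; Z[14]=0
i=15: outside box; Z[15]=0
i=16: outside box; Z[16]=3 grow→box=[16,19)
i=17: min(r-i=2, Z[1]=1)=1; Z[17]=1
i=18: min(r-i=1, Z[2]=0)=0; Z[18]=0
i=19: outside box; Z[19]=2 grow→box=[19,21)
i=20: min(r-i=1, Z[1]=1)=1; Z[20]=2 grow→box=[20,22)
i=21: min(r-i=1, Z[1]=1)=1; Z[21]=1
i=22: outside box; Z[22]=0
i=23: outside box; Z[23]=0
i=24: outside box; Z[24]=0
i=25: outside box; Z[25]=1 grow→box=[25,26)
i=26: outside box; Z[26]=0
i=27: outside box; Z[27]=0
i=28: outside box; Z[28]=0
i=29: outside box; Z[29]=4 grow→box=[29,33)
i=30: min(r-i=3, Z[1]=1)=1; Z[30]=1
i=31: min(r-i=2, Z[2]=0)=0; Z[31]=0
i=32: min(r-i=1, Z[3]=0)=0; Z[32]=0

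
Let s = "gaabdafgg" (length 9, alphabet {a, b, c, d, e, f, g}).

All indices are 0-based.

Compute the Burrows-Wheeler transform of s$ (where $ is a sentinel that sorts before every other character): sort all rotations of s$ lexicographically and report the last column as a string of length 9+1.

rank  rotation    last
    0  $gaabdafgg  g
    1  aabdafgg$g  g
    2  abdafgg$ga  a
    3  afgg$gaabd  d
    4  bdafgg$gaa  a
    5  dafgg$gaab  b
    6  fgg$gaabda  a
    7  g$gaabdafg  g
    8  gaabdafgg$  $
    9  gg$gaabdaf  f

ggadabag$f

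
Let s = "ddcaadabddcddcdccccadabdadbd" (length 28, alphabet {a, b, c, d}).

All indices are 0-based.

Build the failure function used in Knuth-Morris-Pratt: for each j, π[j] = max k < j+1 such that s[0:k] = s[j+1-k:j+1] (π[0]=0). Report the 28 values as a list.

[0, 1, 0, 0, 0, 1, 0, 0, 1, 2, 3, 1, 2, 3, 1, 0, 0, 0, 0, 0, 1, 0, 0, 1, 0, 1, 0, 1]

π[0] = 0
j=1 s[j]='d': π[1]=1 (border 'd')
j=2 s[j]='c': k: 1→0; π[2]=0 (border '')
j=3 s[j]='a': π[3]=0 (border '')
j=4 s[j]='a': π[4]=0 (border '')
j=5 s[j]='d': π[5]=1 (border 'd')
j=6 s[j]='a': k: 1→0; π[6]=0 (border '')
j=7 s[j]='b': π[7]=0 (border '')
j=8 s[j]='d': π[8]=1 (border 'd')
j=9 s[j]='d': π[9]=2 (border 'dd')
j=10 s[j]='c': π[10]=3 (border 'ddc')
j=11 s[j]='d': k: 3→0; π[11]=1 (border 'd')
j=12 s[j]='d': π[12]=2 (border 'dd')
j=13 s[j]='c': π[13]=3 (border 'ddc')
j=14 s[j]='d': k: 3→0; π[14]=1 (border 'd')
j=15 s[j]='c': k: 1→0; π[15]=0 (border '')
j=16 s[j]='c': π[16]=0 (border '')
j=17 s[j]='c': π[17]=0 (border '')
j=18 s[j]='c': π[18]=0 (border '')
j=19 s[j]='a': π[19]=0 (border '')
j=20 s[j]='d': π[20]=1 (border 'd')
j=21 s[j]='a': k: 1→0; π[21]=0 (border '')
j=22 s[j]='b': π[22]=0 (border '')
j=23 s[j]='d': π[23]=1 (border 'd')
j=24 s[j]='a': k: 1→0; π[24]=0 (border '')
j=25 s[j]='d': π[25]=1 (border 'd')
j=26 s[j]='b': k: 1→0; π[26]=0 (border '')
j=27 s[j]='d': π[27]=1 (border 'd')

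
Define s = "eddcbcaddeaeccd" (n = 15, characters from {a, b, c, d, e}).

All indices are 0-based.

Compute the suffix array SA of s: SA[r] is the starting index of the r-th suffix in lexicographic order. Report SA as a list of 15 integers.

rank→(start, suffix):
  0 → (6, 'addeaeccd')
  1 → (10, 'aeccd')
  2 → (4, 'bcaddeaeccd')
  3 → (5, 'caddeaeccd')
  4 → (3, 'cbcaddeaeccd')
  5 → (12, 'ccd')
  6 → (13, 'cd')
  7 → (14, 'd')
  8 → (2, 'dcbcaddeaeccd')
  9 → (1, 'ddcbcaddeaeccd')
  10 → (7, 'ddeaeccd')
  11 → (8, 'deaeccd')
  12 → (9, 'eaeccd')
  13 → (11, 'eccd')
  14 → (0, 'eddcbcaddeaeccd')

[6, 10, 4, 5, 3, 12, 13, 14, 2, 1, 7, 8, 9, 11, 0]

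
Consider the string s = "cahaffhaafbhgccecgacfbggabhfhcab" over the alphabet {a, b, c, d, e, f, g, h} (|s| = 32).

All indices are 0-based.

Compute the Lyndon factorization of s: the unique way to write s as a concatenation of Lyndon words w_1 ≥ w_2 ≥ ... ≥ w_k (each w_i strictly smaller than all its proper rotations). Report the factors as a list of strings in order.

["c", "ah", "affh", "aafbhgccecgacfbggabhfhcab"]

emit factor 1: 'c' (i=0, period=1)
emit factor 2: 'ah' (i=1, period=2)
emit factor 3: 'affh' (i=3, period=4)
emit factor 4: 'aafbhgccecgacfbggabhfhcab' (i=7, period=25)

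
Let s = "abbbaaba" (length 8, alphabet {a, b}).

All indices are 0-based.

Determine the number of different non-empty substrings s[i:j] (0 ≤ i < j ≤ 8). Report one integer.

sorted suffixes:
  #0 SA[0]=7  'a'
  #1 SA[1]=4  'aaba'
  #2 SA[2]=5  'aba'
  #3 SA[3]=0  'abbbaaba'
  #4 SA[4]=6  'ba'
  #5 SA[5]=3  'baaba'
  #6 SA[6]=2  'bbaaba'
  #7 SA[7]=1  'bbbaaba'

SA = [7, 4, 5, 0, 6, 3, 2, 1]
i: (SA[i-1],SA[i]) lcp shared
  1: (7,4) 1 'a'
  2: (4,5) 1 'a'
  3: (5,0) 2 'ab'
  4: (0,6) 0 ''
  5: (6,3) 2 'ba'
  6: (3,2) 1 'b'
  7: (2,1) 2 'bb'

n(n+1)/2 = 8·9/2 = 36
Σ LCP = 0 + 1 + 1 + 2 + 0 + 2 + 1 + 2 = 9
distinct = 36 − 9 = 27

27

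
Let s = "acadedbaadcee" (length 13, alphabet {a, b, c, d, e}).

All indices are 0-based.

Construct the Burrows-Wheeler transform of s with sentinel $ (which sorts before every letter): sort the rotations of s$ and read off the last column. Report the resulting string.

rank  rotation        last
    0  $acadedbaadcee  e
    1  aadcee$acadedb  b
    2  acadedbaadcee$  $
    3  adcee$acadedba  a
    4  adedbaadcee$ac  c
    5  baadcee$acaded  d
    6  cadedbaadcee$a  a
    7  cee$acadedbaad  d
    8  dbaadcee$acade  e
    9  dcee$acadedbaa  a
   10  dedbaadcee$aca  a
   11  e$acadedbaadce  e
   12  edbaadcee$acad  d
   13  ee$acadedbaadc  c

eb$acdadeaaedc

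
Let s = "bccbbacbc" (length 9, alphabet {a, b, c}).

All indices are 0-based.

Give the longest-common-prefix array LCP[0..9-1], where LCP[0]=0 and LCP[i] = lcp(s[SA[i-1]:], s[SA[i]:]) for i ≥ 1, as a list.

[0, 0, 1, 1, 2, 0, 1, 2, 1]

rank | idx | suffix
   0 |   5 | acbc
   1 |   4 | bacbc
   2 |   3 | bbacbc
   3 |   7 | bc
   4 |   0 | bccbbacbc
   5 |   8 | c
   6 |   2 | cbbacbc
   7 |   6 | cbc
   8 |   1 | ccbbacbc

SA = [5, 4, 3, 7, 0, 8, 2, 6, 1]
rank  pair      lcp
   1  s[5:],s[4:]  0  ''
   2  s[4:],s[3:]  1  'b'
   3  s[3:],s[7:]  1  'b'
   4  s[7:],s[0:]  2  'bc'
   5  s[0:],s[8:]  0  ''
   6  s[8:],s[2:]  1  'c'
   7  s[2:],s[6:]  2  'cb'
   8  s[6:],s[1:]  1  'c'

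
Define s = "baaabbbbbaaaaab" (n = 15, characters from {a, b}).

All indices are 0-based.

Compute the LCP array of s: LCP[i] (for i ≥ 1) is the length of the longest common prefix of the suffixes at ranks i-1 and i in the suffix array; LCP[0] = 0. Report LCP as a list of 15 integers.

rank | idx | suffix
   0 |   9 | aaaaab
   1 |  10 | aaaab
   2 |  11 | aaab
   3 |   1 | aaabbbbbaaaaab
   4 |  12 | aab
   5 |   2 | aabbbbbaaaaab
   6 |  13 | ab
   7 |   3 | abbbbbaaaaab
   8 |  14 | b
   9 |   8 | baaaaab
  10 |   0 | baaabbbbbaaaaab
  11 |   7 | bbaaaaab
  12 |   6 | bbbaaaaab
  13 |   5 | bbbbaaaaab
  14 |   4 | bbbbbaaaaab

SA = [9, 10, 11, 1, 12, 2, 13, 3, 14, 8, 0, 7, 6, 5, 4]
rank  pair      lcp
   1  s[9:],s[10:]  4  'aaaa'
   2  s[10:],s[11:]  3  'aaa'
   3  s[11:],s[1:]  4  'aaab'
   4  s[1:],s[12:]  2  'aa'
   5  s[12:],s[2:]  3  'aab'
   6  s[2:],s[13:]  1  'a'
   7  s[13:],s[3:]  2  'ab'
   8  s[3:],s[14:]  0  ''
   9  s[14:],s[8:]  1  'b'
  10  s[8:],s[0:]  4  'baaa'
  11  s[0:],s[7:]  1  'b'
  12  s[7:],s[6:]  2  'bb'
  13  s[6:],s[5:]  3  'bbb'
  14  s[5:],s[4:]  4  'bbbb'

[0, 4, 3, 4, 2, 3, 1, 2, 0, 1, 4, 1, 2, 3, 4]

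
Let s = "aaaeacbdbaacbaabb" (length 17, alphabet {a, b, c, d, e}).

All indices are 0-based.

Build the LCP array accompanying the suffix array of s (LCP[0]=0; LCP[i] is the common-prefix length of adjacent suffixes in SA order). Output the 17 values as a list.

[0, 2, 2, 2, 1, 1, 3, 1, 0, 1, 3, 1, 1, 0, 2, 0, 0]

sorted suffixes:
  #0 SA[0]=0  'aaaeacbdbaacbaabb'
  #1 SA[1]=13  'aabb'
  #2 SA[2]=9  'aacbaabb'
  #3 SA[3]=1  'aaeacbdbaacbaabb'
  #4 SA[4]=14  'abb'
  #5 SA[5]=10  'acbaabb'
  #6 SA[6]=4  'acbdbaacbaabb'
  #7 SA[7]=2  'aeacbdbaacbaabb'
  #8 SA[8]=16  'b'
  #9 SA[9]=12  'baabb'
  #10 SA[10]=8  'baacbaabb'
  #11 SA[11]=15  'bb'
  #12 SA[12]=6  'bdbaacbaabb'
  #13 SA[13]=11  'cbaabb'
  #14 SA[14]=5  'cbdbaacbaabb'
  #15 SA[15]=7  'dbaacbaabb'
  #16 SA[16]=3  'eacbdbaacbaabb'

SA = [0, 13, 9, 1, 14, 10, 4, 2, 16, 12, 8, 15, 6, 11, 5, 7, 3]
i: (SA[i-1],SA[i]) lcp shared
  1: (0,13) 2 'aa'
  2: (13,9) 2 'aa'
  3: (9,1) 2 'aa'
  4: (1,14) 1 'a'
  5: (14,10) 1 'a'
  6: (10,4) 3 'acb'
  7: (4,2) 1 'a'
  8: (2,16) 0 ''
  9: (16,12) 1 'b'
  10: (12,8) 3 'baa'
  11: (8,15) 1 'b'
  12: (15,6) 1 'b'
  13: (6,11) 0 ''
  14: (11,5) 2 'cb'
  15: (5,7) 0 ''
  16: (7,3) 0 ''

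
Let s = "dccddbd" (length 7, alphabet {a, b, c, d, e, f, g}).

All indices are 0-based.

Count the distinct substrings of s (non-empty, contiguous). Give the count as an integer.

rank→(start, suffix):
  0 → (5, 'bd')
  1 → (1, 'ccddbd')
  2 → (2, 'cddbd')
  3 → (6, 'd')
  4 → (4, 'dbd')
  5 → (0, 'dccddbd')
  6 → (3, 'ddbd')

SA = [5, 1, 2, 6, 4, 0, 3]
rank  pair      lcp
   1  s[5:],s[1:]  0  ''
   2  s[1:],s[2:]  1  'c'
   3  s[2:],s[6:]  0  ''
   4  s[6:],s[4:]  1  'd'
   5  s[4:],s[0:]  1  'd'
   6  s[0:],s[3:]  1  'd'

n(n+1)/2 = 7·8/2 = 28
Σ LCP = 0 + 0 + 1 + 0 + 1 + 1 + 1 = 4
distinct = 28 − 4 = 24

24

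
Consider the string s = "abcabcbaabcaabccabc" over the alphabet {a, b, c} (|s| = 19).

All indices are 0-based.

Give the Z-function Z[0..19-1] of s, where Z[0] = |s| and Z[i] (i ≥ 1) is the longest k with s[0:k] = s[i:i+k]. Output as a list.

[19, 0, 0, 3, 0, 0, 0, 1, 4, 0, 0, 1, 3, 0, 0, 0, 3, 0, 0]

Z[0]=19
i=1: outside box; Z[1]=0
i=2: outside box; Z[2]=0
i=3: outside box; Z[3]=3 scan→box=[3,6)
i=4: min(r-i=2, Z[1]=0)=0; Z[4]=0
i=5: min(r-i=1, Z[2]=0)=0; Z[5]=0
i=6: outside box; Z[6]=0
i=7: outside box; Z[7]=1 scan→box=[7,8)
i=8: outside box; Z[8]=4 scan→box=[8,12)
i=9: min(r-i=3, Z[1]=0)=0; Z[9]=0
i=10: min(r-i=2, Z[2]=0)=0; Z[10]=0
i=11: min(r-i=1, Z[3]=3)=1; Z[11]=1
i=12: outside box; Z[12]=3 scan→box=[12,15)
i=13: min(r-i=2, Z[1]=0)=0; Z[13]=0
i=14: min(r-i=1, Z[2]=0)=0; Z[14]=0
i=15: outside box; Z[15]=0
i=16: outside box; Z[16]=3 scan→box=[16,19)
i=17: min(r-i=2, Z[1]=0)=0; Z[17]=0
i=18: min(r-i=1, Z[2]=0)=0; Z[18]=0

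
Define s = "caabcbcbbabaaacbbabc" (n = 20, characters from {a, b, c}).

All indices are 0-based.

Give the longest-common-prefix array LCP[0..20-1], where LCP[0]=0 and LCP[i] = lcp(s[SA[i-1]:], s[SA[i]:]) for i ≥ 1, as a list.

[0, 2, 2, 1, 2, 3, 1, 0, 2, 3, 1, 4, 1, 2, 3, 0, 1, 1, 5, 2]

sorted suffixes:
  #0 SA[0]=11  'aaacbbabc'
  #1 SA[1]=1  'aabcbcbbabaaacbbabc'
  #2 SA[2]=12  'aacbbabc'
  #3 SA[3]=9  'abaaacbbabc'
  #4 SA[4]=17  'abc'
  #5 SA[5]=2  'abcbcbbabaaacbbabc'
  #6 SA[6]=13  'acbbabc'
  #7 SA[7]=10  'baaacbbabc'
  #8 SA[8]=8  'babaaacbbabc'
  #9 SA[9]=16  'babc'
  #10 SA[10]=7  'bbabaaacbbabc'
  #11 SA[11]=15  'bbabc'
  #12 SA[12]=18  'bc'
  #13 SA[13]=5  'bcbbabaaacbbabc'
  #14 SA[14]=3  'bcbcbbabaaacbbabc'
  #15 SA[15]=19  'c'
  #16 SA[16]=0  'caabcbcbbabaaacbbabc'
  #17 SA[17]=6  'cbbabaaacbbabc'
  #18 SA[18]=14  'cbbabc'
  #19 SA[19]=4  'cbcbbabaaacbbabc'

SA = [11, 1, 12, 9, 17, 2, 13, 10, 8, 16, 7, 15, 18, 5, 3, 19, 0, 6, 14, 4]
[i] adj suffixes → lcp
  [1] 11/1 → 2 ('aa')
  [2] 1/12 → 2 ('aa')
  [3] 12/9 → 1 ('a')
  [4] 9/17 → 2 ('ab')
  [5] 17/2 → 3 ('abc')
  [6] 2/13 → 1 ('a')
  [7] 13/10 → 0 ('')
  [8] 10/8 → 2 ('ba')
  [9] 8/16 → 3 ('bab')
  [10] 16/7 → 1 ('b')
  [11] 7/15 → 4 ('bbab')
  [12] 15/18 → 1 ('b')
  [13] 18/5 → 2 ('bc')
  [14] 5/3 → 3 ('bcb')
  [15] 3/19 → 0 ('')
  [16] 19/0 → 1 ('c')
  [17] 0/6 → 1 ('c')
  [18] 6/14 → 5 ('cbbab')
  [19] 14/4 → 2 ('cb')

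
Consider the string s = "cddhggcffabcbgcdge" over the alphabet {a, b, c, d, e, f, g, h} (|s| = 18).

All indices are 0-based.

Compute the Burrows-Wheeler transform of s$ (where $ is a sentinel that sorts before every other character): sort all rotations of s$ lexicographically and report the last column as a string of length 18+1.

efacb$ggccdgfcbgdhd

rank  rotation             last
    0  $cddhggcffabcbgcdge  e
    1  abcbgcdge$cddhggcff  f
    2  bcbgcdge$cddhggcffa  a
    3  bgcdge$cddhggcffabc  c
    4  cbgcdge$cddhggcffab  b
    5  cddhggcffabcbgcdge$  $
    6  cdge$cddhggcffabcbg  g
    7  cffabcbgcdge$cddhgg  g
    8  ddhggcffabcbgcdge$c  c
    9  dge$cddhggcffabcbgc  c
   10  dhggcffabcbgcdge$cd  d
   11  e$cddhggcffabcbgcdg  g
   12  fabcbgcdge$cddhggcf  f
   13  ffabcbgcdge$cddhggc  c
   14  gcdge$cddhggcffabcb  b
   15  gcffabcbgcdge$cddhg  g
   16  ge$cddhggcffabcbgcd  d
   17  ggcffabcbgcdge$cddh  h
   18  hggcffabcbgcdge$cdd  d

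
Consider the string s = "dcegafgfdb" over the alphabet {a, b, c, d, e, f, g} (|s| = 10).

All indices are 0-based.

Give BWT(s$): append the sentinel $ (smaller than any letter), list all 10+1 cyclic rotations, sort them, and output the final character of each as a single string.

rank  rotation     last
    0  $dcegafgfdb  b
    1  afgfdb$dceg  g
    2  b$dcegafgfd  d
    3  cegafgfdb$d  d
    4  db$dcegafgf  f
    5  dcegafgfdb$  $
    6  egafgfdb$dc  c
    7  fdb$dcegafg  g
    8  fgfdb$dcega  a
    9  gafgfdb$dce  e
   10  gfdb$dcegaf  f

bgddf$cgaef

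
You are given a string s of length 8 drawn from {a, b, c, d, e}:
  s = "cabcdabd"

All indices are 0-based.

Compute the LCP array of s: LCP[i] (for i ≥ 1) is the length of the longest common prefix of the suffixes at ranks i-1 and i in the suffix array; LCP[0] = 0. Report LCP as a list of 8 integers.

rank | idx | suffix
   0 |   1 | abcdabd
   1 |   5 | abd
   2 |   2 | bcdabd
   3 |   6 | bd
   4 |   0 | cabcdabd
   5 |   3 | cdabd
   6 |   7 | d
   7 |   4 | dabd

SA = [1, 5, 2, 6, 0, 3, 7, 4]
rank  pair      lcp
   1  s[1:],s[5:]  2  'ab'
   2  s[5:],s[2:]  0  ''
   3  s[2:],s[6:]  1  'b'
   4  s[6:],s[0:]  0  ''
   5  s[0:],s[3:]  1  'c'
   6  s[3:],s[7:]  0  ''
   7  s[7:],s[4:]  1  'd'

[0, 2, 0, 1, 0, 1, 0, 1]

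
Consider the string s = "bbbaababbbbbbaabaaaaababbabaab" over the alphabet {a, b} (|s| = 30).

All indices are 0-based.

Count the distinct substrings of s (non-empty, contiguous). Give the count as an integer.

370

rank | idx | suffix
   0 |  16 | aaaaababbabaab
   1 |  17 | aaaababbabaab
   2 |  18 | aaababbabaab
   3 |  27 | aab
   4 |  13 | aabaaaaababbabaab
   5 |  19 | aababbabaab
   6 |   3 | aababbbbbbaabaaaaababbabaab
   7 |  28 | ab
   8 |  14 | abaaaaababbabaab
   9 |  25 | abaab
  10 |  20 | ababbabaab
  11 |   4 | ababbbbbbaabaaaaababbabaab
  12 |  22 | abbabaab
  13 |   6 | abbbbbbaabaaaaababbabaab
  14 |  29 | b
  15 |  15 | baaaaababbabaab
  16 |  26 | baab
  17 |  12 | baabaaaaababbabaab
  18 |   2 | baababbbbbbaabaaaaababbabaab
  19 |  24 | babaab
  20 |  21 | babbabaab
  21 |   5 | babbbbbbaabaaaaababbabaab
  22 |  11 | bbaabaaaaababbabaab
  23 |   1 | bbaababbbbbbaabaaaaababbabaab
  24 |  23 | bbabaab
  25 |  10 | bbbaabaaaaababbabaab
  26 |   0 | bbbaababbbbbbaabaaaaababbabaab
  27 |   9 | bbbbaabaaaaababbabaab
  28 |   8 | bbbbbaabaaaaababbabaab
  29 |   7 | bbbbbbaabaaaaababbabaab

SA = [16, 17, 18, 27, 13, 19, 3, 28, 14, 25, 20, 4, 22, 6, 29, 15, 26, 12, 2, 24, 21, 5, 11, 1, 23, 10, 0, 9, 8, 7]
[i] adj suffixes → lcp
  [1] 16/17 → 4 ('aaaa')
  [2] 17/18 → 3 ('aaa')
  [3] 18/27 → 2 ('aa')
  [4] 27/13 → 3 ('aab')
  [5] 13/19 → 4 ('aaba')
  [6] 19/3 → 6 ('aababb')
  [7] 3/28 → 1 ('a')
  [8] 28/14 → 2 ('ab')
  [9] 14/25 → 4 ('abaa')
  [10] 25/20 → 3 ('aba')
  [11] 20/4 → 5 ('ababb')
  [12] 4/22 → 2 ('ab')
  [13] 22/6 → 3 ('abb')
  [14] 6/29 → 0 ('')
  [15] 29/15 → 1 ('b')
  [16] 15/26 → 3 ('baa')
  [17] 26/12 → 4 ('baab')
  [18] 12/2 → 5 ('baaba')
  [19] 2/24 → 2 ('ba')
  [20] 24/21 → 3 ('bab')
  [21] 21/5 → 4 ('babb')
  [22] 5/11 → 1 ('b')
  [23] 11/1 → 6 ('bbaaba')
  [24] 1/23 → 3 ('bba')
  [25] 23/10 → 2 ('bb')
  [26] 10/0 → 7 ('bbbaaba')
  [27] 0/9 → 3 ('bbb')
  [28] 9/8 → 4 ('bbbb')
  [29] 8/7 → 5 ('bbbbb')

n(n+1)/2 = 30·31/2 = 465
Σ LCP = 0 + 4 + 3 + 2 + 3 + 4 + 6 + 1 + 2 + 4 + 3 + 5 + 2 + 3 + 0 + 1 + 3 + 4 + 5 + 2 + 3 + 4 + 1 + 6 + 3 + 2 + 7 + 3 + 4 + 5 = 95
distinct = 465 − 95 = 370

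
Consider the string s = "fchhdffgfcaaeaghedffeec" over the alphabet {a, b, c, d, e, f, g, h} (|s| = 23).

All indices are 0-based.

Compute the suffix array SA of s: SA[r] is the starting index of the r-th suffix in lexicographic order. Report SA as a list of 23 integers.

rank→(start, suffix):
  0 → (10, 'aaeaghedffeec')
  1 → (11, 'aeaghedffeec')
  2 → (13, 'aghedffeec')
  3 → (22, 'c')
  4 → (9, 'caaeaghedffeec')
  5 → (1, 'chhdffgfcaaeaghedffeec')
  6 → (17, 'dffeec')
  7 → (4, 'dffgfcaaeaghedffeec')
  8 → (12, 'eaghedffeec')
  9 → (21, 'ec')
  10 → (16, 'edffeec')
  11 → (20, 'eec')
  12 → (8, 'fcaaeaghedffeec')
  13 → (0, 'fchhdffgfcaaeaghedffeec')
  14 → (19, 'feec')
  15 → (18, 'ffeec')
  16 → (5, 'ffgfcaaeaghedffeec')
  17 → (6, 'fgfcaaeaghedffeec')
  18 → (7, 'gfcaaeaghedffeec')
  19 → (14, 'ghedffeec')
  20 → (3, 'hdffgfcaaeaghedffeec')
  21 → (15, 'hedffeec')
  22 → (2, 'hhdffgfcaaeaghedffeec')

[10, 11, 13, 22, 9, 1, 17, 4, 12, 21, 16, 20, 8, 0, 19, 18, 5, 6, 7, 14, 3, 15, 2]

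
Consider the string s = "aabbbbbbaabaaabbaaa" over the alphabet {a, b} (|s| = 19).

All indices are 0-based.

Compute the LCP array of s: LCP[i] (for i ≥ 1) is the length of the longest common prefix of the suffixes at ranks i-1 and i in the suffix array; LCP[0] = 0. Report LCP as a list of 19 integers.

rank | idx | suffix
   0 |  18 | a
   1 |  17 | aa
   2 |  16 | aaa
   3 |  11 | aaabbaaa
   4 |   8 | aabaaabbaaa
   5 |  12 | aabbaaa
   6 |   0 | aabbbbbbaabaaabbaaa
   7 |   9 | abaaabbaaa
   8 |  13 | abbaaa
   9 |   1 | abbbbbbaabaaabbaaa
  10 |  15 | baaa
  11 |  10 | baaabbaaa
  12 |   7 | baabaaabbaaa
  13 |  14 | bbaaa
  14 |   6 | bbaabaaabbaaa
  15 |   5 | bbbaabaaabbaaa
  16 |   4 | bbbbaabaaabbaaa
  17 |   3 | bbbbbaabaaabbaaa
  18 |   2 | bbbbbbaabaaabbaaa

SA = [18, 17, 16, 11, 8, 12, 0, 9, 13, 1, 15, 10, 7, 14, 6, 5, 4, 3, 2]
i: (SA[i-1],SA[i]) lcp shared
  1: (18,17) 1 'a'
  2: (17,16) 2 'aa'
  3: (16,11) 3 'aaa'
  4: (11,8) 2 'aa'
  5: (8,12) 3 'aab'
  6: (12,0) 4 'aabb'
  7: (0,9) 1 'a'
  8: (9,13) 2 'ab'
  9: (13,1) 3 'abb'
  10: (1,15) 0 ''
  11: (15,10) 4 'baaa'
  12: (10,7) 3 'baa'
  13: (7,14) 1 'b'
  14: (14,6) 4 'bbaa'
  15: (6,5) 2 'bb'
  16: (5,4) 3 'bbb'
  17: (4,3) 4 'bbbb'
  18: (3,2) 5 'bbbbb'

[0, 1, 2, 3, 2, 3, 4, 1, 2, 3, 0, 4, 3, 1, 4, 2, 3, 4, 5]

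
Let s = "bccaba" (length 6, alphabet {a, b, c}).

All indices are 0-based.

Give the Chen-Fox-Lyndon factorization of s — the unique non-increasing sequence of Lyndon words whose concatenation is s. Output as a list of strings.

emit factor 1: 'bcc' (i=0, period=3)
emit factor 2: 'ab' (i=3, period=2)
emit factor 3: 'a' (i=5, period=1)

["bcc", "ab", "a"]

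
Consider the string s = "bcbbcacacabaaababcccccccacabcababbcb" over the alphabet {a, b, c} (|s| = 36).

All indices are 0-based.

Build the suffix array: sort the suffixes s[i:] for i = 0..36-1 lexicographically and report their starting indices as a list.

[11, 12, 9, 29, 13, 31, 26, 15, 7, 24, 5, 35, 10, 30, 14, 2, 32, 27, 3, 33, 0, 16, 8, 28, 25, 6, 23, 4, 34, 1, 22, 21, 20, 19, 18, 17]

sorted suffixes:
  #0 SA[0]=11  'aaababcccccccacabcababbcb'
  #1 SA[1]=12  'aababcccccccacabcababbcb'
  #2 SA[2]=9  'abaaababcccccccacabcababbcb'
  #3 SA[3]=29  'ababbcb'
  #4 SA[4]=13  'ababcccccccacabcababbcb'
  #5 SA[5]=31  'abbcb'
  #6 SA[6]=26  'abcababbcb'
  #7 SA[7]=15  'abcccccccacabcababbcb'
  #8 SA[8]=7  'acabaaababcccccccacabcababbcb'
  #9 SA[9]=24  'acabcababbcb'
  #10 SA[10]=5  'acacabaaababcccccccacabcababbcb'
  #11 SA[11]=35  'b'
  #12 SA[12]=10  'baaababcccccccacabcababbcb'
  #13 SA[13]=30  'babbcb'
  #14 SA[14]=14  'babcccccccacabcababbcb'
  #15 SA[15]=2  'bbcacacabaaababcccccccacabcababbcb'
  #16 SA[16]=32  'bbcb'
  #17 SA[17]=27  'bcababbcb'
  #18 SA[18]=3  'bcacacabaaababcccccccacabcababbcb'
  #19 SA[19]=33  'bcb'
  #20 SA[20]=0  'bcbbcacacabaaababcccccccacabcababbcb'
  #21 SA[21]=16  'bcccccccacabcababbcb'
  #22 SA[22]=8  'cabaaababcccccccacabcababbcb'
  #23 SA[23]=28  'cababbcb'
  #24 SA[24]=25  'cabcababbcb'
  #25 SA[25]=6  'cacabaaababcccccccacabcababbcb'
  #26 SA[26]=23  'cacabcababbcb'
  #27 SA[27]=4  'cacacabaaababcccccccacabcababbcb'
  #28 SA[28]=34  'cb'
  #29 SA[29]=1  'cbbcacacabaaababcccccccacabcababbcb'
  #30 SA[30]=22  'ccacabcababbcb'
  #31 SA[31]=21  'cccacabcababbcb'
  #32 SA[32]=20  'ccccacabcababbcb'
  #33 SA[33]=19  'cccccacabcababbcb'
  #34 SA[34]=18  'ccccccacabcababbcb'
  #35 SA[35]=17  'cccccccacabcababbcb'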